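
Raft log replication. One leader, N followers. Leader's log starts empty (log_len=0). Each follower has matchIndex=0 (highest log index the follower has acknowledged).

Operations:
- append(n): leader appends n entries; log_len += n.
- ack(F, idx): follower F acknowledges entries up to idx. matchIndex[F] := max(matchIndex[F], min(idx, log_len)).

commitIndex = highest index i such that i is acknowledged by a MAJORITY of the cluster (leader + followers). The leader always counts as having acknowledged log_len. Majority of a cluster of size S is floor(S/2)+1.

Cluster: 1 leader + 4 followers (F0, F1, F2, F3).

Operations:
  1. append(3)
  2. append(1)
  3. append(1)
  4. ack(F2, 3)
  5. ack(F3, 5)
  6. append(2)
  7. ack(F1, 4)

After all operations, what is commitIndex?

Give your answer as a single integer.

Op 1: append 3 -> log_len=3
Op 2: append 1 -> log_len=4
Op 3: append 1 -> log_len=5
Op 4: F2 acks idx 3 -> match: F0=0 F1=0 F2=3 F3=0; commitIndex=0
Op 5: F3 acks idx 5 -> match: F0=0 F1=0 F2=3 F3=5; commitIndex=3
Op 6: append 2 -> log_len=7
Op 7: F1 acks idx 4 -> match: F0=0 F1=4 F2=3 F3=5; commitIndex=4

Answer: 4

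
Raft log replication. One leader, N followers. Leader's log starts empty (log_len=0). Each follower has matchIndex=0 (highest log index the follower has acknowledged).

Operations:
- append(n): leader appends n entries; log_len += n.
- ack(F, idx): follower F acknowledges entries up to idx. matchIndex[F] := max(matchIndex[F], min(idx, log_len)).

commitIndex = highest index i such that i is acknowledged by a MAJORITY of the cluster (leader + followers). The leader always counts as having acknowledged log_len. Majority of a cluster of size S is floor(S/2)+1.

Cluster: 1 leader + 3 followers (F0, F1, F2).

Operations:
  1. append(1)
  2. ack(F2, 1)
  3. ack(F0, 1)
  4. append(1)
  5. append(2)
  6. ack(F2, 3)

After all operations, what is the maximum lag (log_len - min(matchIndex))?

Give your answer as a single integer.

Op 1: append 1 -> log_len=1
Op 2: F2 acks idx 1 -> match: F0=0 F1=0 F2=1; commitIndex=0
Op 3: F0 acks idx 1 -> match: F0=1 F1=0 F2=1; commitIndex=1
Op 4: append 1 -> log_len=2
Op 5: append 2 -> log_len=4
Op 6: F2 acks idx 3 -> match: F0=1 F1=0 F2=3; commitIndex=1

Answer: 4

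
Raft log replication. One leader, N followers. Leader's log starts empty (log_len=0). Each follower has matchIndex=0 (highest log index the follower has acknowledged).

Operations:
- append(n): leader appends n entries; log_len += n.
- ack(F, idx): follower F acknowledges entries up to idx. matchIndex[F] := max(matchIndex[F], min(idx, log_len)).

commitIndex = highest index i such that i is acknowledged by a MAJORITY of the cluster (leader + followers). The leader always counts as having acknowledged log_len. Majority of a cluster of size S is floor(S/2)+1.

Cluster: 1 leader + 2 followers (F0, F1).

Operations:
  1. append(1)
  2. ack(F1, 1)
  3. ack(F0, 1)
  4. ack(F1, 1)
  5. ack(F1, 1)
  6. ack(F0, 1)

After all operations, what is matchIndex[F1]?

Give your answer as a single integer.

Op 1: append 1 -> log_len=1
Op 2: F1 acks idx 1 -> match: F0=0 F1=1; commitIndex=1
Op 3: F0 acks idx 1 -> match: F0=1 F1=1; commitIndex=1
Op 4: F1 acks idx 1 -> match: F0=1 F1=1; commitIndex=1
Op 5: F1 acks idx 1 -> match: F0=1 F1=1; commitIndex=1
Op 6: F0 acks idx 1 -> match: F0=1 F1=1; commitIndex=1

Answer: 1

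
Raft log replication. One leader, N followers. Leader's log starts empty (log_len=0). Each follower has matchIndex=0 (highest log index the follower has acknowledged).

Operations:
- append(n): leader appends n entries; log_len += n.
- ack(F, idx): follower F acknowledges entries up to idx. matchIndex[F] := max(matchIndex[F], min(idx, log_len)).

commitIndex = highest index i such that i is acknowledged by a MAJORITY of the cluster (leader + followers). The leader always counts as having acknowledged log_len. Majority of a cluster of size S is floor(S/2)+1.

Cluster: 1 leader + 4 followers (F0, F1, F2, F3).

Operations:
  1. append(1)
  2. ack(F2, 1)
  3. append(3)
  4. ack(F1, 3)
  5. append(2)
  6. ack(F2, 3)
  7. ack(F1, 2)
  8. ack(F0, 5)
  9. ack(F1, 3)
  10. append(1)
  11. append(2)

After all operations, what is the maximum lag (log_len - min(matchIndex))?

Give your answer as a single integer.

Op 1: append 1 -> log_len=1
Op 2: F2 acks idx 1 -> match: F0=0 F1=0 F2=1 F3=0; commitIndex=0
Op 3: append 3 -> log_len=4
Op 4: F1 acks idx 3 -> match: F0=0 F1=3 F2=1 F3=0; commitIndex=1
Op 5: append 2 -> log_len=6
Op 6: F2 acks idx 3 -> match: F0=0 F1=3 F2=3 F3=0; commitIndex=3
Op 7: F1 acks idx 2 -> match: F0=0 F1=3 F2=3 F3=0; commitIndex=3
Op 8: F0 acks idx 5 -> match: F0=5 F1=3 F2=3 F3=0; commitIndex=3
Op 9: F1 acks idx 3 -> match: F0=5 F1=3 F2=3 F3=0; commitIndex=3
Op 10: append 1 -> log_len=7
Op 11: append 2 -> log_len=9

Answer: 9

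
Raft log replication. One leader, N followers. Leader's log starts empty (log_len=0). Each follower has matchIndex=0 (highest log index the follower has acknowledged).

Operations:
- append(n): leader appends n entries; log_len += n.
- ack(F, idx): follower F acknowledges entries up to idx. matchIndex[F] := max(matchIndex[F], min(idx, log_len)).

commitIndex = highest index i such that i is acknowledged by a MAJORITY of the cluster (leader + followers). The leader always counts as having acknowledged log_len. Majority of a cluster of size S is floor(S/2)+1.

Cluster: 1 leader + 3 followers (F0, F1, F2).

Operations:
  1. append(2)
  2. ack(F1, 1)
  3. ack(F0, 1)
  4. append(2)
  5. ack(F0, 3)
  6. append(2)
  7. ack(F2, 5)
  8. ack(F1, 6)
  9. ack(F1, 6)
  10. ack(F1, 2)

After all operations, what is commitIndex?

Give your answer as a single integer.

Answer: 5

Derivation:
Op 1: append 2 -> log_len=2
Op 2: F1 acks idx 1 -> match: F0=0 F1=1 F2=0; commitIndex=0
Op 3: F0 acks idx 1 -> match: F0=1 F1=1 F2=0; commitIndex=1
Op 4: append 2 -> log_len=4
Op 5: F0 acks idx 3 -> match: F0=3 F1=1 F2=0; commitIndex=1
Op 6: append 2 -> log_len=6
Op 7: F2 acks idx 5 -> match: F0=3 F1=1 F2=5; commitIndex=3
Op 8: F1 acks idx 6 -> match: F0=3 F1=6 F2=5; commitIndex=5
Op 9: F1 acks idx 6 -> match: F0=3 F1=6 F2=5; commitIndex=5
Op 10: F1 acks idx 2 -> match: F0=3 F1=6 F2=5; commitIndex=5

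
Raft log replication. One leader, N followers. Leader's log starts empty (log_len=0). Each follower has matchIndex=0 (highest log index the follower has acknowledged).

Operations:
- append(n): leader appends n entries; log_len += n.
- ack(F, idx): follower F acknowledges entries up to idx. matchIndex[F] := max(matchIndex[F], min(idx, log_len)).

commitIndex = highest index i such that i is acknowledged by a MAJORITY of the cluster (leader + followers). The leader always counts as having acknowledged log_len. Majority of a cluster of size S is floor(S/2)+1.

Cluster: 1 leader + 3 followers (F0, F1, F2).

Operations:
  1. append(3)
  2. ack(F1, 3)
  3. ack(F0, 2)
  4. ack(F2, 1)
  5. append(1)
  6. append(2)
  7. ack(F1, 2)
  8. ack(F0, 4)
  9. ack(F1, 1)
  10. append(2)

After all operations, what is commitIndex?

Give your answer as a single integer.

Answer: 3

Derivation:
Op 1: append 3 -> log_len=3
Op 2: F1 acks idx 3 -> match: F0=0 F1=3 F2=0; commitIndex=0
Op 3: F0 acks idx 2 -> match: F0=2 F1=3 F2=0; commitIndex=2
Op 4: F2 acks idx 1 -> match: F0=2 F1=3 F2=1; commitIndex=2
Op 5: append 1 -> log_len=4
Op 6: append 2 -> log_len=6
Op 7: F1 acks idx 2 -> match: F0=2 F1=3 F2=1; commitIndex=2
Op 8: F0 acks idx 4 -> match: F0=4 F1=3 F2=1; commitIndex=3
Op 9: F1 acks idx 1 -> match: F0=4 F1=3 F2=1; commitIndex=3
Op 10: append 2 -> log_len=8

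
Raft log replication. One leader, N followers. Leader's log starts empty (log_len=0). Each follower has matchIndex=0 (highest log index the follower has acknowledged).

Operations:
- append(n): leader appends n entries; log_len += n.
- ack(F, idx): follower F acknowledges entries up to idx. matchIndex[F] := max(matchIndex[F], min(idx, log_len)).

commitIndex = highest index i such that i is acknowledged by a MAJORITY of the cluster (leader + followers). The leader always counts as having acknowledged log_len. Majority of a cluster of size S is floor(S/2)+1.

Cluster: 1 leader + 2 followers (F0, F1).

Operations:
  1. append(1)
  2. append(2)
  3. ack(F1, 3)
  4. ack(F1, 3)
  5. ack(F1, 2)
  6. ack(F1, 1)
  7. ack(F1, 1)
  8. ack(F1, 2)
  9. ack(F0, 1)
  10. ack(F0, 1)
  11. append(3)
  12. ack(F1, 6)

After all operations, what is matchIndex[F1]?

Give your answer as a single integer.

Op 1: append 1 -> log_len=1
Op 2: append 2 -> log_len=3
Op 3: F1 acks idx 3 -> match: F0=0 F1=3; commitIndex=3
Op 4: F1 acks idx 3 -> match: F0=0 F1=3; commitIndex=3
Op 5: F1 acks idx 2 -> match: F0=0 F1=3; commitIndex=3
Op 6: F1 acks idx 1 -> match: F0=0 F1=3; commitIndex=3
Op 7: F1 acks idx 1 -> match: F0=0 F1=3; commitIndex=3
Op 8: F1 acks idx 2 -> match: F0=0 F1=3; commitIndex=3
Op 9: F0 acks idx 1 -> match: F0=1 F1=3; commitIndex=3
Op 10: F0 acks idx 1 -> match: F0=1 F1=3; commitIndex=3
Op 11: append 3 -> log_len=6
Op 12: F1 acks idx 6 -> match: F0=1 F1=6; commitIndex=6

Answer: 6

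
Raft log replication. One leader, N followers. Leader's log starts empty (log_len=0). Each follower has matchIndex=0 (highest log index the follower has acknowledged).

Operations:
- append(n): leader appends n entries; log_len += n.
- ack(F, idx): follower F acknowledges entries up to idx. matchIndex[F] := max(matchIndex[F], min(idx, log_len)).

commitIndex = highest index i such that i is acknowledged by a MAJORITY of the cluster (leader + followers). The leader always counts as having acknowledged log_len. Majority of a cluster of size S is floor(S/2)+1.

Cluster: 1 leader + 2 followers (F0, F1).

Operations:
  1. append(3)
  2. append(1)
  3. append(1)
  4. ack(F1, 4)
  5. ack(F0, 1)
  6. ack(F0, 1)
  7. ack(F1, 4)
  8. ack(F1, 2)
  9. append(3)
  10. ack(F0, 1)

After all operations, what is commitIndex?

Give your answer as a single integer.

Op 1: append 3 -> log_len=3
Op 2: append 1 -> log_len=4
Op 3: append 1 -> log_len=5
Op 4: F1 acks idx 4 -> match: F0=0 F1=4; commitIndex=4
Op 5: F0 acks idx 1 -> match: F0=1 F1=4; commitIndex=4
Op 6: F0 acks idx 1 -> match: F0=1 F1=4; commitIndex=4
Op 7: F1 acks idx 4 -> match: F0=1 F1=4; commitIndex=4
Op 8: F1 acks idx 2 -> match: F0=1 F1=4; commitIndex=4
Op 9: append 3 -> log_len=8
Op 10: F0 acks idx 1 -> match: F0=1 F1=4; commitIndex=4

Answer: 4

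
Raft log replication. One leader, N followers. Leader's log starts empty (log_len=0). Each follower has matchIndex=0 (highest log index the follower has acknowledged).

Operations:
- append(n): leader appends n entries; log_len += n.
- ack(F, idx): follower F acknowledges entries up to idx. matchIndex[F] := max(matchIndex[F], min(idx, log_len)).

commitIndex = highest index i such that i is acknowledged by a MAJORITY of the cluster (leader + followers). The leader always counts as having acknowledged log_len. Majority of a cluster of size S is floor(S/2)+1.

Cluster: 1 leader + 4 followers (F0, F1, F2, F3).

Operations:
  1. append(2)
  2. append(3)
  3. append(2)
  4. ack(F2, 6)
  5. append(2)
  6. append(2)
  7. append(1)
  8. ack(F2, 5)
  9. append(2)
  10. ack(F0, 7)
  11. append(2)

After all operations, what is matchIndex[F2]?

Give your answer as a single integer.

Answer: 6

Derivation:
Op 1: append 2 -> log_len=2
Op 2: append 3 -> log_len=5
Op 3: append 2 -> log_len=7
Op 4: F2 acks idx 6 -> match: F0=0 F1=0 F2=6 F3=0; commitIndex=0
Op 5: append 2 -> log_len=9
Op 6: append 2 -> log_len=11
Op 7: append 1 -> log_len=12
Op 8: F2 acks idx 5 -> match: F0=0 F1=0 F2=6 F3=0; commitIndex=0
Op 9: append 2 -> log_len=14
Op 10: F0 acks idx 7 -> match: F0=7 F1=0 F2=6 F3=0; commitIndex=6
Op 11: append 2 -> log_len=16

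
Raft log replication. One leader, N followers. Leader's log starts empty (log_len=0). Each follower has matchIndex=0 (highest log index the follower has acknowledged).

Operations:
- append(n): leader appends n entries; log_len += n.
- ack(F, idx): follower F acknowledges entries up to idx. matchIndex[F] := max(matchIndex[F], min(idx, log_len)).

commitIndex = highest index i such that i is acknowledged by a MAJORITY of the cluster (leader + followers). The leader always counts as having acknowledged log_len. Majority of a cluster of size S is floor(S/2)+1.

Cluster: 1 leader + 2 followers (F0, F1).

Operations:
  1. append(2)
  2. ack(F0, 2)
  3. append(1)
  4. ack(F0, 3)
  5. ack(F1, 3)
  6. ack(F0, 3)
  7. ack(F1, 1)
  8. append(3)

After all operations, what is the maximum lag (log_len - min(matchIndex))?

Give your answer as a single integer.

Op 1: append 2 -> log_len=2
Op 2: F0 acks idx 2 -> match: F0=2 F1=0; commitIndex=2
Op 3: append 1 -> log_len=3
Op 4: F0 acks idx 3 -> match: F0=3 F1=0; commitIndex=3
Op 5: F1 acks idx 3 -> match: F0=3 F1=3; commitIndex=3
Op 6: F0 acks idx 3 -> match: F0=3 F1=3; commitIndex=3
Op 7: F1 acks idx 1 -> match: F0=3 F1=3; commitIndex=3
Op 8: append 3 -> log_len=6

Answer: 3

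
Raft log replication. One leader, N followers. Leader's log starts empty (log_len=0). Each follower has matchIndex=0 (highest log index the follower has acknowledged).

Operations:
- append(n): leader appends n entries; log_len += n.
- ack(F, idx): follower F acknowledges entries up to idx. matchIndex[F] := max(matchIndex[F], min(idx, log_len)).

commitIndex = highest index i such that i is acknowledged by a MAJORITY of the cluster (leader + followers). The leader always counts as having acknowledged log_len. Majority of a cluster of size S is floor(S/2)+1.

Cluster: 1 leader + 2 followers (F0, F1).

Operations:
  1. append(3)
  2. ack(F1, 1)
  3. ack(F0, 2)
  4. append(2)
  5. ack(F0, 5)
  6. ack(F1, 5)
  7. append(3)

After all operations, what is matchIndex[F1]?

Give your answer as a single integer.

Op 1: append 3 -> log_len=3
Op 2: F1 acks idx 1 -> match: F0=0 F1=1; commitIndex=1
Op 3: F0 acks idx 2 -> match: F0=2 F1=1; commitIndex=2
Op 4: append 2 -> log_len=5
Op 5: F0 acks idx 5 -> match: F0=5 F1=1; commitIndex=5
Op 6: F1 acks idx 5 -> match: F0=5 F1=5; commitIndex=5
Op 7: append 3 -> log_len=8

Answer: 5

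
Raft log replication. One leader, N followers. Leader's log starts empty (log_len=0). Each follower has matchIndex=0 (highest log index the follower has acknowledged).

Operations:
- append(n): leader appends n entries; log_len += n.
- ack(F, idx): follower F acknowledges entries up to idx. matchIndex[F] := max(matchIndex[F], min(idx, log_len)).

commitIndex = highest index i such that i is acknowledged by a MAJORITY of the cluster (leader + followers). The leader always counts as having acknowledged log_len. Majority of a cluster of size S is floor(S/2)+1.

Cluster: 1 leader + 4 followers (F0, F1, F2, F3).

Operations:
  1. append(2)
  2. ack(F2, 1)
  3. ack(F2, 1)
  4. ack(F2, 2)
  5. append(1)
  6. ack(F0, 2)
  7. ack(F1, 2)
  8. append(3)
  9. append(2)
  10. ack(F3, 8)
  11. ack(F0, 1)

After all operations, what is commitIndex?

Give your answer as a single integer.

Answer: 2

Derivation:
Op 1: append 2 -> log_len=2
Op 2: F2 acks idx 1 -> match: F0=0 F1=0 F2=1 F3=0; commitIndex=0
Op 3: F2 acks idx 1 -> match: F0=0 F1=0 F2=1 F3=0; commitIndex=0
Op 4: F2 acks idx 2 -> match: F0=0 F1=0 F2=2 F3=0; commitIndex=0
Op 5: append 1 -> log_len=3
Op 6: F0 acks idx 2 -> match: F0=2 F1=0 F2=2 F3=0; commitIndex=2
Op 7: F1 acks idx 2 -> match: F0=2 F1=2 F2=2 F3=0; commitIndex=2
Op 8: append 3 -> log_len=6
Op 9: append 2 -> log_len=8
Op 10: F3 acks idx 8 -> match: F0=2 F1=2 F2=2 F3=8; commitIndex=2
Op 11: F0 acks idx 1 -> match: F0=2 F1=2 F2=2 F3=8; commitIndex=2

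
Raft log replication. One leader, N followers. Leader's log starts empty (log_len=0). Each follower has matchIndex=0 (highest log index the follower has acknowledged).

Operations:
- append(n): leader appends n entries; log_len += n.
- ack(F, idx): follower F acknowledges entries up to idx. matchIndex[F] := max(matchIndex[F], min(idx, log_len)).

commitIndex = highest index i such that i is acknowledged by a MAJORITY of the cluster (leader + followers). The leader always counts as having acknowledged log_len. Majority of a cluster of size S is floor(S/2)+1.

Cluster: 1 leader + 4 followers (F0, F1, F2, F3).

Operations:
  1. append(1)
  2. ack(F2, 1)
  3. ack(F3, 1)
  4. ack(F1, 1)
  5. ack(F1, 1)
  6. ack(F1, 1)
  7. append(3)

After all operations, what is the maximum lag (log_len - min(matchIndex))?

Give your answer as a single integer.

Op 1: append 1 -> log_len=1
Op 2: F2 acks idx 1 -> match: F0=0 F1=0 F2=1 F3=0; commitIndex=0
Op 3: F3 acks idx 1 -> match: F0=0 F1=0 F2=1 F3=1; commitIndex=1
Op 4: F1 acks idx 1 -> match: F0=0 F1=1 F2=1 F3=1; commitIndex=1
Op 5: F1 acks idx 1 -> match: F0=0 F1=1 F2=1 F3=1; commitIndex=1
Op 6: F1 acks idx 1 -> match: F0=0 F1=1 F2=1 F3=1; commitIndex=1
Op 7: append 3 -> log_len=4

Answer: 4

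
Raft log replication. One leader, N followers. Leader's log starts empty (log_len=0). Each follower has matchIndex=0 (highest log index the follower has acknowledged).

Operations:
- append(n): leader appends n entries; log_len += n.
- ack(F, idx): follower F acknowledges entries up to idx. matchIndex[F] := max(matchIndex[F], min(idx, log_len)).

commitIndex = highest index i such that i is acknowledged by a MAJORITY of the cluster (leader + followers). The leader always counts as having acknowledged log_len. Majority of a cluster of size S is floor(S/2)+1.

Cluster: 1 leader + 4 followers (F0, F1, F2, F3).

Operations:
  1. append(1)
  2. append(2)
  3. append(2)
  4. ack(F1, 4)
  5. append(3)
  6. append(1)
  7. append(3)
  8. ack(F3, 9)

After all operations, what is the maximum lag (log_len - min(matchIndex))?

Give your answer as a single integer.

Op 1: append 1 -> log_len=1
Op 2: append 2 -> log_len=3
Op 3: append 2 -> log_len=5
Op 4: F1 acks idx 4 -> match: F0=0 F1=4 F2=0 F3=0; commitIndex=0
Op 5: append 3 -> log_len=8
Op 6: append 1 -> log_len=9
Op 7: append 3 -> log_len=12
Op 8: F3 acks idx 9 -> match: F0=0 F1=4 F2=0 F3=9; commitIndex=4

Answer: 12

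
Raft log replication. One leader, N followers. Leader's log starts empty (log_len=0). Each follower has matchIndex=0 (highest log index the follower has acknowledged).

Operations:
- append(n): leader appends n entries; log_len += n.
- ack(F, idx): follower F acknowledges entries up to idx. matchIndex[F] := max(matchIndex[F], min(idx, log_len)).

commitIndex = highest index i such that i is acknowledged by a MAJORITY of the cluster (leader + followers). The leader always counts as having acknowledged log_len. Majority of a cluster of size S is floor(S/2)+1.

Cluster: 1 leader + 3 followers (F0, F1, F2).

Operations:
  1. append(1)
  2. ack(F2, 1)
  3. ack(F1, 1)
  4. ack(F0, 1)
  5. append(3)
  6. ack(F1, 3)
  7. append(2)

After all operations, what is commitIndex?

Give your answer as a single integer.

Op 1: append 1 -> log_len=1
Op 2: F2 acks idx 1 -> match: F0=0 F1=0 F2=1; commitIndex=0
Op 3: F1 acks idx 1 -> match: F0=0 F1=1 F2=1; commitIndex=1
Op 4: F0 acks idx 1 -> match: F0=1 F1=1 F2=1; commitIndex=1
Op 5: append 3 -> log_len=4
Op 6: F1 acks idx 3 -> match: F0=1 F1=3 F2=1; commitIndex=1
Op 7: append 2 -> log_len=6

Answer: 1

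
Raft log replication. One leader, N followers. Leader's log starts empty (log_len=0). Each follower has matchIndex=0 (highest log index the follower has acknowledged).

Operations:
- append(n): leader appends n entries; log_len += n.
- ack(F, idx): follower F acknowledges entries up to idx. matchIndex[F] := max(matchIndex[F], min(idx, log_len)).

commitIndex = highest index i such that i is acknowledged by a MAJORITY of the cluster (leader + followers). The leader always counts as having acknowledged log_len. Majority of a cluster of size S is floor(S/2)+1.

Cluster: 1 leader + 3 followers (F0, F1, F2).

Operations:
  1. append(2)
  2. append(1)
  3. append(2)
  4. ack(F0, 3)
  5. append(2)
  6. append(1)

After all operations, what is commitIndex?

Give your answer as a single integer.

Answer: 0

Derivation:
Op 1: append 2 -> log_len=2
Op 2: append 1 -> log_len=3
Op 3: append 2 -> log_len=5
Op 4: F0 acks idx 3 -> match: F0=3 F1=0 F2=0; commitIndex=0
Op 5: append 2 -> log_len=7
Op 6: append 1 -> log_len=8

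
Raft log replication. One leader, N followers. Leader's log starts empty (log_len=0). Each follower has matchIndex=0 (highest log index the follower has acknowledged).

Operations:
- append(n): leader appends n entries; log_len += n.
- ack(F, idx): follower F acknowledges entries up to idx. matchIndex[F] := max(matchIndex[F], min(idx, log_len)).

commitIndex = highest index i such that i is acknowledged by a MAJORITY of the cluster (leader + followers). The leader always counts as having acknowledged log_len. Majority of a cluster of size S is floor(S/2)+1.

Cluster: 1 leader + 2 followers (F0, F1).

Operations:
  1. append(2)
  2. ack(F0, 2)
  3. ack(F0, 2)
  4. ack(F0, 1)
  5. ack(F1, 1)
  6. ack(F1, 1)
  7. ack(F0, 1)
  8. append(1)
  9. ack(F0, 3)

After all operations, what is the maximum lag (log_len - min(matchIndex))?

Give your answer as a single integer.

Answer: 2

Derivation:
Op 1: append 2 -> log_len=2
Op 2: F0 acks idx 2 -> match: F0=2 F1=0; commitIndex=2
Op 3: F0 acks idx 2 -> match: F0=2 F1=0; commitIndex=2
Op 4: F0 acks idx 1 -> match: F0=2 F1=0; commitIndex=2
Op 5: F1 acks idx 1 -> match: F0=2 F1=1; commitIndex=2
Op 6: F1 acks idx 1 -> match: F0=2 F1=1; commitIndex=2
Op 7: F0 acks idx 1 -> match: F0=2 F1=1; commitIndex=2
Op 8: append 1 -> log_len=3
Op 9: F0 acks idx 3 -> match: F0=3 F1=1; commitIndex=3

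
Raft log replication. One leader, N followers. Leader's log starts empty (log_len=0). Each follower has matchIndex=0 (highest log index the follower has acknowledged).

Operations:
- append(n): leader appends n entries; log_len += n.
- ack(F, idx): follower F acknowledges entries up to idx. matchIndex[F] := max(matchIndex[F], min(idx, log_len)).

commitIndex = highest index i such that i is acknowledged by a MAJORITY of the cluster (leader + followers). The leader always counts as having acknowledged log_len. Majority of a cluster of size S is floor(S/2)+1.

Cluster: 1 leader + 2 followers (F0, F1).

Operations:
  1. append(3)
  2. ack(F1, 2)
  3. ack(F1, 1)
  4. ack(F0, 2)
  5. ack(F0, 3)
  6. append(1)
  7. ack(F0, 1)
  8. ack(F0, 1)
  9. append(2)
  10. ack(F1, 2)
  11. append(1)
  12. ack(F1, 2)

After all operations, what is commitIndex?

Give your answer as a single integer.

Op 1: append 3 -> log_len=3
Op 2: F1 acks idx 2 -> match: F0=0 F1=2; commitIndex=2
Op 3: F1 acks idx 1 -> match: F0=0 F1=2; commitIndex=2
Op 4: F0 acks idx 2 -> match: F0=2 F1=2; commitIndex=2
Op 5: F0 acks idx 3 -> match: F0=3 F1=2; commitIndex=3
Op 6: append 1 -> log_len=4
Op 7: F0 acks idx 1 -> match: F0=3 F1=2; commitIndex=3
Op 8: F0 acks idx 1 -> match: F0=3 F1=2; commitIndex=3
Op 9: append 2 -> log_len=6
Op 10: F1 acks idx 2 -> match: F0=3 F1=2; commitIndex=3
Op 11: append 1 -> log_len=7
Op 12: F1 acks idx 2 -> match: F0=3 F1=2; commitIndex=3

Answer: 3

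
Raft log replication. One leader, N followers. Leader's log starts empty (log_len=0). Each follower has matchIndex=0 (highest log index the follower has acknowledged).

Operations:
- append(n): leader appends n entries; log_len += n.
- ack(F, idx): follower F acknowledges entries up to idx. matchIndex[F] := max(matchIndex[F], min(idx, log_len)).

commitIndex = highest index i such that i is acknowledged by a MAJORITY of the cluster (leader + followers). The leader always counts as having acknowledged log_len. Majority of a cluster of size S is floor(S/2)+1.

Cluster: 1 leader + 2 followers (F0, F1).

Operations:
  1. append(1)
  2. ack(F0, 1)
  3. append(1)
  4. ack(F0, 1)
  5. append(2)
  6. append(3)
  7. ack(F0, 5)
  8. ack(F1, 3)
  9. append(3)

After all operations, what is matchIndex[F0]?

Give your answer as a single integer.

Op 1: append 1 -> log_len=1
Op 2: F0 acks idx 1 -> match: F0=1 F1=0; commitIndex=1
Op 3: append 1 -> log_len=2
Op 4: F0 acks idx 1 -> match: F0=1 F1=0; commitIndex=1
Op 5: append 2 -> log_len=4
Op 6: append 3 -> log_len=7
Op 7: F0 acks idx 5 -> match: F0=5 F1=0; commitIndex=5
Op 8: F1 acks idx 3 -> match: F0=5 F1=3; commitIndex=5
Op 9: append 3 -> log_len=10

Answer: 5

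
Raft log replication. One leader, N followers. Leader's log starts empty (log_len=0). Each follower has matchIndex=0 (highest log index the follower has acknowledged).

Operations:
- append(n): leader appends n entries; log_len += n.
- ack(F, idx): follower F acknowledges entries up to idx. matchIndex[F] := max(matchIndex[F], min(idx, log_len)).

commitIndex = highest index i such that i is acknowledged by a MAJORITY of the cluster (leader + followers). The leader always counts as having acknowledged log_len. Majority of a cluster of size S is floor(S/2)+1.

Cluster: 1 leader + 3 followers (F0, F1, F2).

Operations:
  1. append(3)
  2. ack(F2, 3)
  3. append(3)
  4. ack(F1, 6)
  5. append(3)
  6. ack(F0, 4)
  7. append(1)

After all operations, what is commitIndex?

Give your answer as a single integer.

Op 1: append 3 -> log_len=3
Op 2: F2 acks idx 3 -> match: F0=0 F1=0 F2=3; commitIndex=0
Op 3: append 3 -> log_len=6
Op 4: F1 acks idx 6 -> match: F0=0 F1=6 F2=3; commitIndex=3
Op 5: append 3 -> log_len=9
Op 6: F0 acks idx 4 -> match: F0=4 F1=6 F2=3; commitIndex=4
Op 7: append 1 -> log_len=10

Answer: 4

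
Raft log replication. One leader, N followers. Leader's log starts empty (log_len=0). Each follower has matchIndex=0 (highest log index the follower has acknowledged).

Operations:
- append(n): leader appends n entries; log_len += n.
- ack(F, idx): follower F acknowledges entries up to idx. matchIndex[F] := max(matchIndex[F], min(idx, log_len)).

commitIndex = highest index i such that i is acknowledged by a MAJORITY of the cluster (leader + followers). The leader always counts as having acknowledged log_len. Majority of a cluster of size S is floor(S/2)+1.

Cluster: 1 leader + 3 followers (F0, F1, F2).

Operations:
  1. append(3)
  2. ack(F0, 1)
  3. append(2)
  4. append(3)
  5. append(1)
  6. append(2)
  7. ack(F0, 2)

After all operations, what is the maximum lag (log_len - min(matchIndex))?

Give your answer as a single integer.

Op 1: append 3 -> log_len=3
Op 2: F0 acks idx 1 -> match: F0=1 F1=0 F2=0; commitIndex=0
Op 3: append 2 -> log_len=5
Op 4: append 3 -> log_len=8
Op 5: append 1 -> log_len=9
Op 6: append 2 -> log_len=11
Op 7: F0 acks idx 2 -> match: F0=2 F1=0 F2=0; commitIndex=0

Answer: 11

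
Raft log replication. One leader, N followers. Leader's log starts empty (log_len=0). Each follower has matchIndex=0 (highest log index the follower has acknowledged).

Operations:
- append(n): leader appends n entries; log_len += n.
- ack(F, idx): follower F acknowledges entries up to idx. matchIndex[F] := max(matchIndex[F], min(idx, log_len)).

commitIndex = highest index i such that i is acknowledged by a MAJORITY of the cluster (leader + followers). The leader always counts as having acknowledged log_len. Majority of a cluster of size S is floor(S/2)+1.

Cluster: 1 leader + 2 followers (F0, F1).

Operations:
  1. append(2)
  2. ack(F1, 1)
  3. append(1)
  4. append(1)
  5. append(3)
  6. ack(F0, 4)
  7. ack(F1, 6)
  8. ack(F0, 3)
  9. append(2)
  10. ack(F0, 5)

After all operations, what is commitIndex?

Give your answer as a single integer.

Op 1: append 2 -> log_len=2
Op 2: F1 acks idx 1 -> match: F0=0 F1=1; commitIndex=1
Op 3: append 1 -> log_len=3
Op 4: append 1 -> log_len=4
Op 5: append 3 -> log_len=7
Op 6: F0 acks idx 4 -> match: F0=4 F1=1; commitIndex=4
Op 7: F1 acks idx 6 -> match: F0=4 F1=6; commitIndex=6
Op 8: F0 acks idx 3 -> match: F0=4 F1=6; commitIndex=6
Op 9: append 2 -> log_len=9
Op 10: F0 acks idx 5 -> match: F0=5 F1=6; commitIndex=6

Answer: 6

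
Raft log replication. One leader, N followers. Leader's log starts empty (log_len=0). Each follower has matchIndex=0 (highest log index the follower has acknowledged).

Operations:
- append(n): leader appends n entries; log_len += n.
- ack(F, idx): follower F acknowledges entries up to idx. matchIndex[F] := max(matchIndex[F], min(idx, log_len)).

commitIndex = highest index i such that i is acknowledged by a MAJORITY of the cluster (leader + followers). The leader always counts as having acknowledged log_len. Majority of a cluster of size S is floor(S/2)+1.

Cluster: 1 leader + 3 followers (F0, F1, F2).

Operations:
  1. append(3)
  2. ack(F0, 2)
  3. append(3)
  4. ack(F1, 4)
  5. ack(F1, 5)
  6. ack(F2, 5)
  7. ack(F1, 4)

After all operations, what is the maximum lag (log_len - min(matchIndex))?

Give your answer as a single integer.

Answer: 4

Derivation:
Op 1: append 3 -> log_len=3
Op 2: F0 acks idx 2 -> match: F0=2 F1=0 F2=0; commitIndex=0
Op 3: append 3 -> log_len=6
Op 4: F1 acks idx 4 -> match: F0=2 F1=4 F2=0; commitIndex=2
Op 5: F1 acks idx 5 -> match: F0=2 F1=5 F2=0; commitIndex=2
Op 6: F2 acks idx 5 -> match: F0=2 F1=5 F2=5; commitIndex=5
Op 7: F1 acks idx 4 -> match: F0=2 F1=5 F2=5; commitIndex=5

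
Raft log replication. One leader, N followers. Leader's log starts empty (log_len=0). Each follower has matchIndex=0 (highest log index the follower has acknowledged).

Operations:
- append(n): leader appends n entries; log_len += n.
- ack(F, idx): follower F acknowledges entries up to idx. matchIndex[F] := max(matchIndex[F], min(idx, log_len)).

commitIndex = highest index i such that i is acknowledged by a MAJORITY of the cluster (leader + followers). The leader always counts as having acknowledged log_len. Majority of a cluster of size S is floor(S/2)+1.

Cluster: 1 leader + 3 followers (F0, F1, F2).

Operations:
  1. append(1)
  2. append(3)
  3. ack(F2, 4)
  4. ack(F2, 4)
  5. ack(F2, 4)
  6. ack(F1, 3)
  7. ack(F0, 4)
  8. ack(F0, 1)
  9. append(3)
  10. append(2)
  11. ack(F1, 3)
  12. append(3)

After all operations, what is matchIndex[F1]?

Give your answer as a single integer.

Answer: 3

Derivation:
Op 1: append 1 -> log_len=1
Op 2: append 3 -> log_len=4
Op 3: F2 acks idx 4 -> match: F0=0 F1=0 F2=4; commitIndex=0
Op 4: F2 acks idx 4 -> match: F0=0 F1=0 F2=4; commitIndex=0
Op 5: F2 acks idx 4 -> match: F0=0 F1=0 F2=4; commitIndex=0
Op 6: F1 acks idx 3 -> match: F0=0 F1=3 F2=4; commitIndex=3
Op 7: F0 acks idx 4 -> match: F0=4 F1=3 F2=4; commitIndex=4
Op 8: F0 acks idx 1 -> match: F0=4 F1=3 F2=4; commitIndex=4
Op 9: append 3 -> log_len=7
Op 10: append 2 -> log_len=9
Op 11: F1 acks idx 3 -> match: F0=4 F1=3 F2=4; commitIndex=4
Op 12: append 3 -> log_len=12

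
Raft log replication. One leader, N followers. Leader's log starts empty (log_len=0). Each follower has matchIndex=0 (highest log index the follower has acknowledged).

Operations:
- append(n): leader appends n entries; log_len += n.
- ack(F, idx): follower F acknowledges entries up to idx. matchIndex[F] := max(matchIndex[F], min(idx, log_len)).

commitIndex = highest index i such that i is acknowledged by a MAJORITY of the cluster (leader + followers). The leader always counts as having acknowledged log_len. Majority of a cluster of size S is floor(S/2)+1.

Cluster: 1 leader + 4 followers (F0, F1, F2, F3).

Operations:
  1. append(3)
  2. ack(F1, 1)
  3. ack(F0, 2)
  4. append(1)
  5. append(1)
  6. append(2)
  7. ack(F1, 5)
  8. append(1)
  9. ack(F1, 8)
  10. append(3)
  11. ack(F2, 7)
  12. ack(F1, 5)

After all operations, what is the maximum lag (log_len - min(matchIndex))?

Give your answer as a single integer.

Answer: 11

Derivation:
Op 1: append 3 -> log_len=3
Op 2: F1 acks idx 1 -> match: F0=0 F1=1 F2=0 F3=0; commitIndex=0
Op 3: F0 acks idx 2 -> match: F0=2 F1=1 F2=0 F3=0; commitIndex=1
Op 4: append 1 -> log_len=4
Op 5: append 1 -> log_len=5
Op 6: append 2 -> log_len=7
Op 7: F1 acks idx 5 -> match: F0=2 F1=5 F2=0 F3=0; commitIndex=2
Op 8: append 1 -> log_len=8
Op 9: F1 acks idx 8 -> match: F0=2 F1=8 F2=0 F3=0; commitIndex=2
Op 10: append 3 -> log_len=11
Op 11: F2 acks idx 7 -> match: F0=2 F1=8 F2=7 F3=0; commitIndex=7
Op 12: F1 acks idx 5 -> match: F0=2 F1=8 F2=7 F3=0; commitIndex=7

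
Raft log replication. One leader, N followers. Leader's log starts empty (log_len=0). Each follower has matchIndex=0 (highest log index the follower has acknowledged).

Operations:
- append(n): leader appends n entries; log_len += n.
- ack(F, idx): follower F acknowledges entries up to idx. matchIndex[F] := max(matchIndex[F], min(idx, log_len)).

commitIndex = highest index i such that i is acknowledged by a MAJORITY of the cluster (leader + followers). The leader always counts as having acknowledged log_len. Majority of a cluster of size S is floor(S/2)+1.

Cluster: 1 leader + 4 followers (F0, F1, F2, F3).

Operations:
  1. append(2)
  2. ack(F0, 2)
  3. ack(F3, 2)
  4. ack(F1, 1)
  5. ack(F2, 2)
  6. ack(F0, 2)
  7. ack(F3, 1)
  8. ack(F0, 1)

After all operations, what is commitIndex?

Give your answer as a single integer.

Answer: 2

Derivation:
Op 1: append 2 -> log_len=2
Op 2: F0 acks idx 2 -> match: F0=2 F1=0 F2=0 F3=0; commitIndex=0
Op 3: F3 acks idx 2 -> match: F0=2 F1=0 F2=0 F3=2; commitIndex=2
Op 4: F1 acks idx 1 -> match: F0=2 F1=1 F2=0 F3=2; commitIndex=2
Op 5: F2 acks idx 2 -> match: F0=2 F1=1 F2=2 F3=2; commitIndex=2
Op 6: F0 acks idx 2 -> match: F0=2 F1=1 F2=2 F3=2; commitIndex=2
Op 7: F3 acks idx 1 -> match: F0=2 F1=1 F2=2 F3=2; commitIndex=2
Op 8: F0 acks idx 1 -> match: F0=2 F1=1 F2=2 F3=2; commitIndex=2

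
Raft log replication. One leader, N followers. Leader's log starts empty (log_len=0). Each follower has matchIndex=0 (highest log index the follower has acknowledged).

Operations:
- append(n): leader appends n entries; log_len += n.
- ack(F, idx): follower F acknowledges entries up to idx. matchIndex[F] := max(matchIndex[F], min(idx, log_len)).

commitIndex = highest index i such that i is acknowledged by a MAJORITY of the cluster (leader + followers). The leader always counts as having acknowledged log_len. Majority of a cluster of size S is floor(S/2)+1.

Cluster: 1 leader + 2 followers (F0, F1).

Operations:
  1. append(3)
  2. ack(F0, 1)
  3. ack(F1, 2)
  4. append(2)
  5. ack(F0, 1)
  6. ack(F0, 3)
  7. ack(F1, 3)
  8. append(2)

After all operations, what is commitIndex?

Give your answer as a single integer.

Answer: 3

Derivation:
Op 1: append 3 -> log_len=3
Op 2: F0 acks idx 1 -> match: F0=1 F1=0; commitIndex=1
Op 3: F1 acks idx 2 -> match: F0=1 F1=2; commitIndex=2
Op 4: append 2 -> log_len=5
Op 5: F0 acks idx 1 -> match: F0=1 F1=2; commitIndex=2
Op 6: F0 acks idx 3 -> match: F0=3 F1=2; commitIndex=3
Op 7: F1 acks idx 3 -> match: F0=3 F1=3; commitIndex=3
Op 8: append 2 -> log_len=7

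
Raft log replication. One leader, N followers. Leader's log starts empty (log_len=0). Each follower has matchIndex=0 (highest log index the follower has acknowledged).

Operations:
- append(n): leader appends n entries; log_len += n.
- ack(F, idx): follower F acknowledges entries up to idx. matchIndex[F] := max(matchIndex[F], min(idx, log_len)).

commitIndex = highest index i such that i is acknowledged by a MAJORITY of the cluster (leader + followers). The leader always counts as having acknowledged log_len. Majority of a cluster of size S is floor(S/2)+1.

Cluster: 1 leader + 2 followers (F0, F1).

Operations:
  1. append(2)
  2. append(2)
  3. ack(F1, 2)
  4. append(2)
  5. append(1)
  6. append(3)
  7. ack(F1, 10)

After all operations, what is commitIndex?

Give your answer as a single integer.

Op 1: append 2 -> log_len=2
Op 2: append 2 -> log_len=4
Op 3: F1 acks idx 2 -> match: F0=0 F1=2; commitIndex=2
Op 4: append 2 -> log_len=6
Op 5: append 1 -> log_len=7
Op 6: append 3 -> log_len=10
Op 7: F1 acks idx 10 -> match: F0=0 F1=10; commitIndex=10

Answer: 10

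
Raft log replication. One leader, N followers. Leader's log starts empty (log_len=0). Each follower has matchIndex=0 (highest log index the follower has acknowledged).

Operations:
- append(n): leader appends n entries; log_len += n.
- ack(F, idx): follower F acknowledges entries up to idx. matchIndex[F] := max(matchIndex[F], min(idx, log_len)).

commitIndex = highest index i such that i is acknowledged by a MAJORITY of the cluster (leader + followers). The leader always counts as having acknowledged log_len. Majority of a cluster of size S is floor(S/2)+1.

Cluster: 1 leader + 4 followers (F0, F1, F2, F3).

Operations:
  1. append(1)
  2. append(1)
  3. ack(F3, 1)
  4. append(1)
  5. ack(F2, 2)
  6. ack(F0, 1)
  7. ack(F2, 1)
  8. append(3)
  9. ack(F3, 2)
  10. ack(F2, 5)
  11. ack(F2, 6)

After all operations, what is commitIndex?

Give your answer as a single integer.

Op 1: append 1 -> log_len=1
Op 2: append 1 -> log_len=2
Op 3: F3 acks idx 1 -> match: F0=0 F1=0 F2=0 F3=1; commitIndex=0
Op 4: append 1 -> log_len=3
Op 5: F2 acks idx 2 -> match: F0=0 F1=0 F2=2 F3=1; commitIndex=1
Op 6: F0 acks idx 1 -> match: F0=1 F1=0 F2=2 F3=1; commitIndex=1
Op 7: F2 acks idx 1 -> match: F0=1 F1=0 F2=2 F3=1; commitIndex=1
Op 8: append 3 -> log_len=6
Op 9: F3 acks idx 2 -> match: F0=1 F1=0 F2=2 F3=2; commitIndex=2
Op 10: F2 acks idx 5 -> match: F0=1 F1=0 F2=5 F3=2; commitIndex=2
Op 11: F2 acks idx 6 -> match: F0=1 F1=0 F2=6 F3=2; commitIndex=2

Answer: 2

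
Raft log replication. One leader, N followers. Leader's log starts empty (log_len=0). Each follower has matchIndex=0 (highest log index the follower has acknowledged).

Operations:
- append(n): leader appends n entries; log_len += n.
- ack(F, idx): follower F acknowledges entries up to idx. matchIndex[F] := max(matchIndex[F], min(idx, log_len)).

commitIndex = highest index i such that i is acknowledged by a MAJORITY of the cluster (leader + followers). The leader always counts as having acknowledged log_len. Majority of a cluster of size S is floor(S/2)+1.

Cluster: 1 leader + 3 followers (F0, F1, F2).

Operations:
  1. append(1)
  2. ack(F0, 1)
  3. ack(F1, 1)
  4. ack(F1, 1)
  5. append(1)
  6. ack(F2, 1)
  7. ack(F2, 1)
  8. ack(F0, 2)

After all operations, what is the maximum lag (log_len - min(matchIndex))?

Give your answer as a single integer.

Answer: 1

Derivation:
Op 1: append 1 -> log_len=1
Op 2: F0 acks idx 1 -> match: F0=1 F1=0 F2=0; commitIndex=0
Op 3: F1 acks idx 1 -> match: F0=1 F1=1 F2=0; commitIndex=1
Op 4: F1 acks idx 1 -> match: F0=1 F1=1 F2=0; commitIndex=1
Op 5: append 1 -> log_len=2
Op 6: F2 acks idx 1 -> match: F0=1 F1=1 F2=1; commitIndex=1
Op 7: F2 acks idx 1 -> match: F0=1 F1=1 F2=1; commitIndex=1
Op 8: F0 acks idx 2 -> match: F0=2 F1=1 F2=1; commitIndex=1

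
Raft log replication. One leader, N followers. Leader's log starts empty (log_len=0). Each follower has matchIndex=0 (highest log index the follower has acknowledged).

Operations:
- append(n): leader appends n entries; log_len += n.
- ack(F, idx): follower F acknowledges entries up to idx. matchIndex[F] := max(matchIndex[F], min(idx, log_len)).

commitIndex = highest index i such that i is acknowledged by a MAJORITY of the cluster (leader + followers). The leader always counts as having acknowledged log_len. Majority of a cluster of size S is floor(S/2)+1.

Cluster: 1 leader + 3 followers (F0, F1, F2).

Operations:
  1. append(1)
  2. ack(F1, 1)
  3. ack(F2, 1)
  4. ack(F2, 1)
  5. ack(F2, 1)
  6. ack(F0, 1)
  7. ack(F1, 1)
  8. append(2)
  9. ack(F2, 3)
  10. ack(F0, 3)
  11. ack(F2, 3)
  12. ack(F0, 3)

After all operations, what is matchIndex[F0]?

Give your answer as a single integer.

Answer: 3

Derivation:
Op 1: append 1 -> log_len=1
Op 2: F1 acks idx 1 -> match: F0=0 F1=1 F2=0; commitIndex=0
Op 3: F2 acks idx 1 -> match: F0=0 F1=1 F2=1; commitIndex=1
Op 4: F2 acks idx 1 -> match: F0=0 F1=1 F2=1; commitIndex=1
Op 5: F2 acks idx 1 -> match: F0=0 F1=1 F2=1; commitIndex=1
Op 6: F0 acks idx 1 -> match: F0=1 F1=1 F2=1; commitIndex=1
Op 7: F1 acks idx 1 -> match: F0=1 F1=1 F2=1; commitIndex=1
Op 8: append 2 -> log_len=3
Op 9: F2 acks idx 3 -> match: F0=1 F1=1 F2=3; commitIndex=1
Op 10: F0 acks idx 3 -> match: F0=3 F1=1 F2=3; commitIndex=3
Op 11: F2 acks idx 3 -> match: F0=3 F1=1 F2=3; commitIndex=3
Op 12: F0 acks idx 3 -> match: F0=3 F1=1 F2=3; commitIndex=3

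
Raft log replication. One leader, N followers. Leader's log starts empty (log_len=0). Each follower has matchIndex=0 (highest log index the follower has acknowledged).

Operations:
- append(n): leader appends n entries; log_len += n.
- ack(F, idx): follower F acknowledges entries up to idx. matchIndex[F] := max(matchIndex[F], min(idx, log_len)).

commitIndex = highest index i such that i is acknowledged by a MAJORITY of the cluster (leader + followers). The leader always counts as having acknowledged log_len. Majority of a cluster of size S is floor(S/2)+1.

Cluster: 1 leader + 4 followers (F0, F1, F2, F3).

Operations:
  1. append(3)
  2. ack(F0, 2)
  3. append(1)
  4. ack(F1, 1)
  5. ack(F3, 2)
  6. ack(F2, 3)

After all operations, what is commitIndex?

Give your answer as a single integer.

Answer: 2

Derivation:
Op 1: append 3 -> log_len=3
Op 2: F0 acks idx 2 -> match: F0=2 F1=0 F2=0 F3=0; commitIndex=0
Op 3: append 1 -> log_len=4
Op 4: F1 acks idx 1 -> match: F0=2 F1=1 F2=0 F3=0; commitIndex=1
Op 5: F3 acks idx 2 -> match: F0=2 F1=1 F2=0 F3=2; commitIndex=2
Op 6: F2 acks idx 3 -> match: F0=2 F1=1 F2=3 F3=2; commitIndex=2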